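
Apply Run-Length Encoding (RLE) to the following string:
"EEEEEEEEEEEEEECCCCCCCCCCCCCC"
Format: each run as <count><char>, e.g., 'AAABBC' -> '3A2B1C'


Scanning runs left to right:
  i=0: run of 'E' x 14 -> '14E'
  i=14: run of 'C' x 14 -> '14C'

RLE = 14E14C


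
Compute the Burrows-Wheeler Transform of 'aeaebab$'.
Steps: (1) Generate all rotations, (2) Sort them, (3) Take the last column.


Rotations (sorted):
  0: $aeaebab -> last char: b
  1: ab$aeaeb -> last char: b
  2: aeaebab$ -> last char: $
  3: aebab$ae -> last char: e
  4: b$aeaeba -> last char: a
  5: bab$aeae -> last char: e
  6: eaebab$a -> last char: a
  7: ebab$aea -> last char: a


BWT = bb$eaeaa


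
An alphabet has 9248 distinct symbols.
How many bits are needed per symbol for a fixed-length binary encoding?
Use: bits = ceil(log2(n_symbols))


log2(9248) = 13.1749
Bracket: 2^13 = 8192 < 9248 <= 2^14 = 16384
So ceil(log2(9248)) = 14

bits = ceil(log2(9248)) = ceil(13.1749) = 14 bits


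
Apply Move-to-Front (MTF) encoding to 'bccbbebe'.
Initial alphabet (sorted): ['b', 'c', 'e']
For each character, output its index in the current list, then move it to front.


MTF encoding:
'b': index 0 in ['b', 'c', 'e'] -> ['b', 'c', 'e']
'c': index 1 in ['b', 'c', 'e'] -> ['c', 'b', 'e']
'c': index 0 in ['c', 'b', 'e'] -> ['c', 'b', 'e']
'b': index 1 in ['c', 'b', 'e'] -> ['b', 'c', 'e']
'b': index 0 in ['b', 'c', 'e'] -> ['b', 'c', 'e']
'e': index 2 in ['b', 'c', 'e'] -> ['e', 'b', 'c']
'b': index 1 in ['e', 'b', 'c'] -> ['b', 'e', 'c']
'e': index 1 in ['b', 'e', 'c'] -> ['e', 'b', 'c']


Output: [0, 1, 0, 1, 0, 2, 1, 1]


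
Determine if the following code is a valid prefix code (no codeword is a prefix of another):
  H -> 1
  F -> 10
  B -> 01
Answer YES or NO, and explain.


Checking each pair (does one codeword prefix another?):
  H='1' vs F='10': prefix -- VIOLATION

NO -- this is NOT a valid prefix code. H (1) is a prefix of F (10).


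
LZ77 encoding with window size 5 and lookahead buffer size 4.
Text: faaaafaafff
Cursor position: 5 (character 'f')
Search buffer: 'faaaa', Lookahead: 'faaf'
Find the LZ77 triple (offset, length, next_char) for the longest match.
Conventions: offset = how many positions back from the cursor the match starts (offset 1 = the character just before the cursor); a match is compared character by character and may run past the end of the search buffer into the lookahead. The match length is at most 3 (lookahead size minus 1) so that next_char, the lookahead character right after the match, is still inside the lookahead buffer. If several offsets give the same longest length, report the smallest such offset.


Try each offset into the search buffer:
  offset=1 (pos 4, char 'a'): match length 0
  offset=2 (pos 3, char 'a'): match length 0
  offset=3 (pos 2, char 'a'): match length 0
  offset=4 (pos 1, char 'a'): match length 0
  offset=5 (pos 0, char 'f'): match length 3
Longest match has length 3 at offset 5.
next_char = character at position 5 + 3 = 8 -> 'f'

Best match: offset=5, length=3 (matching 'faa' starting at position 0)
LZ77 triple: (5, 3, 'f')


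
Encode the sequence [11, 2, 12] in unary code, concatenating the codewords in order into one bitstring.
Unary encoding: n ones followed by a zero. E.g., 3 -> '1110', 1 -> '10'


Encode each number as n ones followed by a terminating 0:
  11 -> 111111111110 (12 bits)
  2 -> 110 (3 bits)
  12 -> 1111111111110 (13 bits)
Total length = 12 + 3 + 13 = 28 bits.

Unary([11, 2, 12]) = 1111111111101101111111111110 (28 bits)


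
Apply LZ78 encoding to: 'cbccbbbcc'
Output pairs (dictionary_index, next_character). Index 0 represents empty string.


LZ78 encoding steps:
Dictionary: {0: ''}
Step 1: w='' (idx 0), next='c' -> output (0, 'c'), add 'c' as idx 1
Step 2: w='' (idx 0), next='b' -> output (0, 'b'), add 'b' as idx 2
Step 3: w='c' (idx 1), next='c' -> output (1, 'c'), add 'cc' as idx 3
Step 4: w='b' (idx 2), next='b' -> output (2, 'b'), add 'bb' as idx 4
Step 5: w='b' (idx 2), next='c' -> output (2, 'c'), add 'bc' as idx 5
Step 6: w='c' (idx 1), end of input -> output (1, '')


Encoded: [(0, 'c'), (0, 'b'), (1, 'c'), (2, 'b'), (2, 'c'), (1, '')]


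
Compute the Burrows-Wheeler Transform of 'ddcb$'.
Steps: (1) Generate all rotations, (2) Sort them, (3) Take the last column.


Rotations (sorted):
  0: $ddcb -> last char: b
  1: b$ddc -> last char: c
  2: cb$dd -> last char: d
  3: dcb$d -> last char: d
  4: ddcb$ -> last char: $


BWT = bcdd$


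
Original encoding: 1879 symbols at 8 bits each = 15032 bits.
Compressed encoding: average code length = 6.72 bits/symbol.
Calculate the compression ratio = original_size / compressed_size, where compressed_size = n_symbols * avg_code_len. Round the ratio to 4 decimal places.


original_size = n_symbols * orig_bits = 1879 * 8 = 15032 bits
compressed_size = n_symbols * avg_code_len = 1879 * 6.72 = 12626.88 bits
ratio = original_size / compressed_size = 15032 / 12626.88 = 1.1905

Compression ratio = 1.1905


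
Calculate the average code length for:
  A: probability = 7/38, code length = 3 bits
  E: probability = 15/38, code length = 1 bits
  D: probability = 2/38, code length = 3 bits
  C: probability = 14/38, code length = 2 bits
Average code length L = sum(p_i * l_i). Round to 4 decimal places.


Weighted contributions p_i * l_i:
  A: (7/38) * 3 = 21/38
  E: (15/38) * 1 = 15/38
  D: (2/38) * 3 = 6/38
  C: (14/38) * 2 = 28/38
Sum = (21 + 15 + 6 + 28)/38 = 70/38

L = 70/38 = 1.8421 bits/symbol


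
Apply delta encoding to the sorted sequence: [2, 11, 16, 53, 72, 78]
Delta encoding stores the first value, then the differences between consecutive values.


First value: 2
Deltas:
  11 - 2 = 9
  16 - 11 = 5
  53 - 16 = 37
  72 - 53 = 19
  78 - 72 = 6


Delta encoded: [2, 9, 5, 37, 19, 6]


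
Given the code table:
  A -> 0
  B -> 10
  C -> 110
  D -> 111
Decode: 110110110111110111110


Decoding:
110 -> C
110 -> C
110 -> C
111 -> D
110 -> C
111 -> D
110 -> C


Result: CCCDCDC


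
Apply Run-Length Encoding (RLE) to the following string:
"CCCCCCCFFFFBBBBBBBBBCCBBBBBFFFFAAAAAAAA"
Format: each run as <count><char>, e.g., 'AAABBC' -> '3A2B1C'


Scanning runs left to right:
  i=0: run of 'C' x 7 -> '7C'
  i=7: run of 'F' x 4 -> '4F'
  i=11: run of 'B' x 9 -> '9B'
  i=20: run of 'C' x 2 -> '2C'
  i=22: run of 'B' x 5 -> '5B'
  i=27: run of 'F' x 4 -> '4F'
  i=31: run of 'A' x 8 -> '8A'

RLE = 7C4F9B2C5B4F8A


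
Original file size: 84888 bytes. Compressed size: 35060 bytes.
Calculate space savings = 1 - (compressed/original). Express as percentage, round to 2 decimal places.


ratio = compressed/original = 35060/84888 = 0.413015
savings = 1 - ratio = 1 - 0.413015 = 0.586985
as a percentage: 0.586985 * 100 = 58.7%

Space savings = 1 - 35060/84888 = 58.7%


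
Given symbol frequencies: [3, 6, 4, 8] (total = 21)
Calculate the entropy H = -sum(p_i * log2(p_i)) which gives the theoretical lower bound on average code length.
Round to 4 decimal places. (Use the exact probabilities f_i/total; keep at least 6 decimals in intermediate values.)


Per-symbol terms -p_i * log2(p_i) with p_i = f_i/21:
  p = 3/21 = 0.142857: log2(p) = -2.807355, -p*log2(p) = 0.401051
  p = 6/21 = 0.285714: log2(p) = -1.807355, -p*log2(p) = 0.516387
  p = 4/21 = 0.190476: log2(p) = -2.392317, -p*log2(p) = 0.455680
  p = 8/21 = 0.380952: log2(p) = -1.392317, -p*log2(p) = 0.530407
H = 0.401051 + 0.516387 + 0.455680 + 0.530407 = 1.903525

H = 1.9035 bits/symbol


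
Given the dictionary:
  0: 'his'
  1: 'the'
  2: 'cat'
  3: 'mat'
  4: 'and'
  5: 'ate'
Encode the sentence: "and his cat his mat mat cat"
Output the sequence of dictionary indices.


Look up each word in the dictionary:
  'and' -> 4
  'his' -> 0
  'cat' -> 2
  'his' -> 0
  'mat' -> 3
  'mat' -> 3
  'cat' -> 2

Encoded: [4, 0, 2, 0, 3, 3, 2]


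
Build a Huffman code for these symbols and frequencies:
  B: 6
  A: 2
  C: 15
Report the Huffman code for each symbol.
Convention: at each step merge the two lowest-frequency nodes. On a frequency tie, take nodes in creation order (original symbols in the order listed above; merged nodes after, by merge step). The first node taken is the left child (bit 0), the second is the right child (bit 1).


Huffman tree construction:
Step 1: Merge A(2) + B(6) = 8
Step 2: Merge (A+B)(8) + C(15) = 23
Read each symbol's code off the tree from the root (left child = 0, right child = 1).

Codes:
  B: 01 (length 2)
  A: 00 (length 2)
  C: 1 (length 1)
Average code length: 31/23 = 1.3478 bits/symbol


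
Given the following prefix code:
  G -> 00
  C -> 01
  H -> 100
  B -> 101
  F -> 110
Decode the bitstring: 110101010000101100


Decoding step by step:
Bits 110 -> F
Bits 101 -> B
Bits 01 -> C
Bits 00 -> G
Bits 00 -> G
Bits 101 -> B
Bits 100 -> H


Decoded message: FBCGGBH


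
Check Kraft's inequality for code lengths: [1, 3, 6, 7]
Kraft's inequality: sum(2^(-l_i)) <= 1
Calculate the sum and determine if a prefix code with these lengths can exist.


Sum = 2^(-1) + 2^(-3) + 2^(-6) + 2^(-7)
    = 0.5 + 0.125 + 0.015625 + 0.0078125
    = 83/128 = 0.6484375
Since 0.6484375 <= 1, Kraft's inequality IS satisfied.
A prefix code with these lengths CAN exist.

Kraft sum = 0.6484375. Satisfied.


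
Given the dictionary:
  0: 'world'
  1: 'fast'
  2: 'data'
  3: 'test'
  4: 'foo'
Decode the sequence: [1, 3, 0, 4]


Look up each index in the dictionary:
  1 -> 'fast'
  3 -> 'test'
  0 -> 'world'
  4 -> 'foo'

Decoded: "fast test world foo"


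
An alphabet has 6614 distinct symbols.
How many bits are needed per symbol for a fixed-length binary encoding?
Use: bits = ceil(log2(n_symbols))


log2(6614) = 12.6913
Bracket: 2^12 = 4096 < 6614 <= 2^13 = 8192
So ceil(log2(6614)) = 13

bits = ceil(log2(6614)) = ceil(12.6913) = 13 bits


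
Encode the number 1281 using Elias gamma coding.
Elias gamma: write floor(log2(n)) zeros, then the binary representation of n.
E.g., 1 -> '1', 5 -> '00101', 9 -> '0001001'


num_bits = floor(log2(1281)) + 1 = 11
leading_zeros = num_bits - 1 = 10
binary(1281) = 10100000001

Elias gamma(1281) = '0000000000' + '10100000001' = 000000000010100000001 (21 bits)


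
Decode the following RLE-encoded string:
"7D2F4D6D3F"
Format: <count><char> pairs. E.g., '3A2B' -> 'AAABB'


Expanding each <count><char> pair:
  7D -> 'DDDDDDD'
  2F -> 'FF'
  4D -> 'DDDD'
  6D -> 'DDDDDD'
  3F -> 'FFF'

Decoded = DDDDDDDFFDDDDDDDDDDFFF


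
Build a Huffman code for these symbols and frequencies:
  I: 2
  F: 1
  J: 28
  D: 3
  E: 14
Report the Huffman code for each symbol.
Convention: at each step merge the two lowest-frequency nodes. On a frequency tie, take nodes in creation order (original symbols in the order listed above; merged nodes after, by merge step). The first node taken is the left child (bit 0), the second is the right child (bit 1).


Huffman tree construction:
Step 1: Merge F(1) + I(2) = 3
Step 2: Merge D(3) + (F+I)(3) = 6
Step 3: Merge (D+(F+I))(6) + E(14) = 20
Step 4: Merge ((D+(F+I))+E)(20) + J(28) = 48
Read each symbol's code off the tree from the root (left child = 0, right child = 1).

Codes:
  I: 0011 (length 4)
  F: 0010 (length 4)
  J: 1 (length 1)
  D: 000 (length 3)
  E: 01 (length 2)
Average code length: 77/48 = 1.6042 bits/symbol


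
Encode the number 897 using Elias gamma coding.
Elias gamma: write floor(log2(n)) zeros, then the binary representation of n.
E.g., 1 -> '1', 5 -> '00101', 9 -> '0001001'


num_bits = floor(log2(897)) + 1 = 10
leading_zeros = num_bits - 1 = 9
binary(897) = 1110000001

Elias gamma(897) = '000000000' + '1110000001' = 0000000001110000001 (19 bits)


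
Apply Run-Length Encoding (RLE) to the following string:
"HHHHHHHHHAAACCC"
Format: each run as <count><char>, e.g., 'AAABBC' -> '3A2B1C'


Scanning runs left to right:
  i=0: run of 'H' x 9 -> '9H'
  i=9: run of 'A' x 3 -> '3A'
  i=12: run of 'C' x 3 -> '3C'

RLE = 9H3A3C


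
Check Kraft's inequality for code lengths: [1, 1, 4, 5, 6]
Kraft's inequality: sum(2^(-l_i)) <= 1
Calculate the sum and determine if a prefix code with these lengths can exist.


Sum = 2^(-1) + 2^(-1) + 2^(-4) + 2^(-5) + 2^(-6)
    = 0.5 + 0.5 + 0.0625 + 0.03125 + 0.015625
    = 71/64 = 1.109375
Since 1.109375 > 1, Kraft's inequality is NOT satisfied.
A prefix code with these lengths CANNOT exist.

Kraft sum = 1.109375. Not satisfied.


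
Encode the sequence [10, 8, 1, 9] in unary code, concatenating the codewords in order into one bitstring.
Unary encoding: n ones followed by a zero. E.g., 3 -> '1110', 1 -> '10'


Encode each number as n ones followed by a terminating 0:
  10 -> 11111111110 (11 bits)
  8 -> 111111110 (9 bits)
  1 -> 10 (2 bits)
  9 -> 1111111110 (10 bits)
Total length = 11 + 9 + 2 + 10 = 32 bits.

Unary([10, 8, 1, 9]) = 11111111110111111110101111111110 (32 bits)


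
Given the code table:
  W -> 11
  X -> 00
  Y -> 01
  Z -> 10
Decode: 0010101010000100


Decoding:
00 -> X
10 -> Z
10 -> Z
10 -> Z
10 -> Z
00 -> X
01 -> Y
00 -> X


Result: XZZZZXYX


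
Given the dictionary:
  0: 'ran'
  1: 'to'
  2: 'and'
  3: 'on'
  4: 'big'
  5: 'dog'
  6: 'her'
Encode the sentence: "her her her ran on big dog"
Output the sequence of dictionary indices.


Look up each word in the dictionary:
  'her' -> 6
  'her' -> 6
  'her' -> 6
  'ran' -> 0
  'on' -> 3
  'big' -> 4
  'dog' -> 5

Encoded: [6, 6, 6, 0, 3, 4, 5]


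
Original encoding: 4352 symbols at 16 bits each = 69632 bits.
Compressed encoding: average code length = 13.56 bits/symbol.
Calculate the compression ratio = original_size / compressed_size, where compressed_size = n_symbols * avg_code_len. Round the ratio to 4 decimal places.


original_size = n_symbols * orig_bits = 4352 * 16 = 69632 bits
compressed_size = n_symbols * avg_code_len = 4352 * 13.56 = 59013.12 bits
ratio = original_size / compressed_size = 69632 / 59013.12 = 1.1799

Compression ratio = 1.1799


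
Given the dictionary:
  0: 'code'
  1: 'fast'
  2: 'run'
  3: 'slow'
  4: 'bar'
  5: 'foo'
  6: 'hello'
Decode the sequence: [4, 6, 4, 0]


Look up each index in the dictionary:
  4 -> 'bar'
  6 -> 'hello'
  4 -> 'bar'
  0 -> 'code'

Decoded: "bar hello bar code"


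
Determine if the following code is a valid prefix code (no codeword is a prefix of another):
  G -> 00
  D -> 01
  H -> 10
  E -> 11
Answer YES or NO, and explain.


Checking each pair (does one codeword prefix another?):
  G='00' vs D='01': no prefix
  G='00' vs H='10': no prefix
  G='00' vs E='11': no prefix
  D='01' vs G='00': no prefix
  D='01' vs H='10': no prefix
  D='01' vs E='11': no prefix
  H='10' vs G='00': no prefix
  H='10' vs D='01': no prefix
  H='10' vs E='11': no prefix
  E='11' vs G='00': no prefix
  E='11' vs D='01': no prefix
  E='11' vs H='10': no prefix
No violation found over all pairs.

YES -- this is a valid prefix code. No codeword is a prefix of any other codeword.


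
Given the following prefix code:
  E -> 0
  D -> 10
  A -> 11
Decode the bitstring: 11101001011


Decoding step by step:
Bits 11 -> A
Bits 10 -> D
Bits 10 -> D
Bits 0 -> E
Bits 10 -> D
Bits 11 -> A


Decoded message: ADDEDA


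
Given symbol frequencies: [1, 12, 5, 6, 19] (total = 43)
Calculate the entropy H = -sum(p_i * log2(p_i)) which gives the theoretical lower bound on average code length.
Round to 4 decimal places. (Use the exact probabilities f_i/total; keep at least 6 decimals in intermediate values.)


Per-symbol terms -p_i * log2(p_i) with p_i = f_i/43:
  p = 1/43 = 0.023256: log2(p) = -5.426265, -p*log2(p) = 0.126192
  p = 12/43 = 0.279070: log2(p) = -1.841302, -p*log2(p) = 0.513852
  p = 5/43 = 0.116279: log2(p) = -3.104337, -p*log2(p) = 0.360969
  p = 6/43 = 0.139535: log2(p) = -2.841302, -p*log2(p) = 0.396461
  p = 19/43 = 0.441860: log2(p) = -1.178337, -p*log2(p) = 0.520661
H = 0.126192 + 0.513852 + 0.360969 + 0.396461 + 0.520661 = 1.918135

H = 1.9181 bits/symbol


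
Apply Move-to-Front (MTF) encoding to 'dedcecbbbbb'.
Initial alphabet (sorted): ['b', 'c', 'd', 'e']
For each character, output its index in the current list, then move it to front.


MTF encoding:
'd': index 2 in ['b', 'c', 'd', 'e'] -> ['d', 'b', 'c', 'e']
'e': index 3 in ['d', 'b', 'c', 'e'] -> ['e', 'd', 'b', 'c']
'd': index 1 in ['e', 'd', 'b', 'c'] -> ['d', 'e', 'b', 'c']
'c': index 3 in ['d', 'e', 'b', 'c'] -> ['c', 'd', 'e', 'b']
'e': index 2 in ['c', 'd', 'e', 'b'] -> ['e', 'c', 'd', 'b']
'c': index 1 in ['e', 'c', 'd', 'b'] -> ['c', 'e', 'd', 'b']
'b': index 3 in ['c', 'e', 'd', 'b'] -> ['b', 'c', 'e', 'd']
'b': index 0 in ['b', 'c', 'e', 'd'] -> ['b', 'c', 'e', 'd']
'b': index 0 in ['b', 'c', 'e', 'd'] -> ['b', 'c', 'e', 'd']
'b': index 0 in ['b', 'c', 'e', 'd'] -> ['b', 'c', 'e', 'd']
'b': index 0 in ['b', 'c', 'e', 'd'] -> ['b', 'c', 'e', 'd']


Output: [2, 3, 1, 3, 2, 1, 3, 0, 0, 0, 0]


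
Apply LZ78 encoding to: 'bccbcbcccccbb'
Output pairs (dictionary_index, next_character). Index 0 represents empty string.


LZ78 encoding steps:
Dictionary: {0: ''}
Step 1: w='' (idx 0), next='b' -> output (0, 'b'), add 'b' as idx 1
Step 2: w='' (idx 0), next='c' -> output (0, 'c'), add 'c' as idx 2
Step 3: w='c' (idx 2), next='b' -> output (2, 'b'), add 'cb' as idx 3
Step 4: w='cb' (idx 3), next='c' -> output (3, 'c'), add 'cbc' as idx 4
Step 5: w='c' (idx 2), next='c' -> output (2, 'c'), add 'cc' as idx 5
Step 6: w='cc' (idx 5), next='b' -> output (5, 'b'), add 'ccb' as idx 6
Step 7: w='b' (idx 1), end of input -> output (1, '')


Encoded: [(0, 'b'), (0, 'c'), (2, 'b'), (3, 'c'), (2, 'c'), (5, 'b'), (1, '')]


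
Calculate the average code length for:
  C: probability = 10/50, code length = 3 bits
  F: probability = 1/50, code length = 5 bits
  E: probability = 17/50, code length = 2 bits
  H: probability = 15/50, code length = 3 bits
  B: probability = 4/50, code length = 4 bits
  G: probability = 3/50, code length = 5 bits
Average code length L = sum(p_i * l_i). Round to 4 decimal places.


Weighted contributions p_i * l_i:
  C: (10/50) * 3 = 30/50
  F: (1/50) * 5 = 5/50
  E: (17/50) * 2 = 34/50
  H: (15/50) * 3 = 45/50
  B: (4/50) * 4 = 16/50
  G: (3/50) * 5 = 15/50
Sum = (30 + 5 + 34 + 45 + 16 + 15)/50 = 145/50

L = 145/50 = 2.9000 bits/symbol


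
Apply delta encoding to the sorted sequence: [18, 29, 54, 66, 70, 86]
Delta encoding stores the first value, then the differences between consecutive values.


First value: 18
Deltas:
  29 - 18 = 11
  54 - 29 = 25
  66 - 54 = 12
  70 - 66 = 4
  86 - 70 = 16


Delta encoded: [18, 11, 25, 12, 4, 16]


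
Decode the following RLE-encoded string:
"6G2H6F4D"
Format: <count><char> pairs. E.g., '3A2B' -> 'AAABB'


Expanding each <count><char> pair:
  6G -> 'GGGGGG'
  2H -> 'HH'
  6F -> 'FFFFFF'
  4D -> 'DDDD'

Decoded = GGGGGGHHFFFFFFDDDD


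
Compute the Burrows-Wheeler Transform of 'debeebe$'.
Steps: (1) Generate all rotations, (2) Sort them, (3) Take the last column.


Rotations (sorted):
  0: $debeebe -> last char: e
  1: be$debee -> last char: e
  2: beebe$de -> last char: e
  3: debeebe$ -> last char: $
  4: e$debeeb -> last char: b
  5: ebe$debe -> last char: e
  6: ebeebe$d -> last char: d
  7: eebe$deb -> last char: b


BWT = eee$bedb


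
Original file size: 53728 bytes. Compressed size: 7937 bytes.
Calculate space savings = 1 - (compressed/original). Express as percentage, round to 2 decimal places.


ratio = compressed/original = 7937/53728 = 0.147726
savings = 1 - ratio = 1 - 0.147726 = 0.852274
as a percentage: 0.852274 * 100 = 85.23%

Space savings = 1 - 7937/53728 = 85.23%


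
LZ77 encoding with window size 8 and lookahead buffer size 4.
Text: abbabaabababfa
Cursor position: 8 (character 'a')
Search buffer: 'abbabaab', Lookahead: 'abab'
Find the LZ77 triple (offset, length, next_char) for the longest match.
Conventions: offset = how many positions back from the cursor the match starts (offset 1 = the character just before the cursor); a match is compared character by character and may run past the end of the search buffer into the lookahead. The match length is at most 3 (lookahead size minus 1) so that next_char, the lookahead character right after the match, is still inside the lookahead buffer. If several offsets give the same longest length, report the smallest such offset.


Try each offset into the search buffer:
  offset=1 (pos 7, char 'b'): match length 0
  offset=2 (pos 6, char 'a'): match length 3
  offset=3 (pos 5, char 'a'): match length 1
  offset=4 (pos 4, char 'b'): match length 0
  offset=5 (pos 3, char 'a'): match length 3
  offset=6 (pos 2, char 'b'): match length 0
  offset=7 (pos 1, char 'b'): match length 0
  offset=8 (pos 0, char 'a'): match length 2
Longest match has length 3, found at offsets 2, 5; take the smallest, offset 2.
next_char = character at position 8 + 3 = 11 -> 'b'

Best match: offset=2, length=3 (matching 'aba' starting at position 6)
LZ77 triple: (2, 3, 'b')


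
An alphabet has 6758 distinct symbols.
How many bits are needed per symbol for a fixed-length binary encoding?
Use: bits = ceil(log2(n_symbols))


log2(6758) = 12.7224
Bracket: 2^12 = 4096 < 6758 <= 2^13 = 8192
So ceil(log2(6758)) = 13

bits = ceil(log2(6758)) = ceil(12.7224) = 13 bits


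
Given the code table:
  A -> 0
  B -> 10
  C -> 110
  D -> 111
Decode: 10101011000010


Decoding:
10 -> B
10 -> B
10 -> B
110 -> C
0 -> A
0 -> A
0 -> A
10 -> B


Result: BBBCAAAB


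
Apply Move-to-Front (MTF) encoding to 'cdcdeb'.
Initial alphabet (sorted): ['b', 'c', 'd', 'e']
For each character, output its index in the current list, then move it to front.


MTF encoding:
'c': index 1 in ['b', 'c', 'd', 'e'] -> ['c', 'b', 'd', 'e']
'd': index 2 in ['c', 'b', 'd', 'e'] -> ['d', 'c', 'b', 'e']
'c': index 1 in ['d', 'c', 'b', 'e'] -> ['c', 'd', 'b', 'e']
'd': index 1 in ['c', 'd', 'b', 'e'] -> ['d', 'c', 'b', 'e']
'e': index 3 in ['d', 'c', 'b', 'e'] -> ['e', 'd', 'c', 'b']
'b': index 3 in ['e', 'd', 'c', 'b'] -> ['b', 'e', 'd', 'c']


Output: [1, 2, 1, 1, 3, 3]


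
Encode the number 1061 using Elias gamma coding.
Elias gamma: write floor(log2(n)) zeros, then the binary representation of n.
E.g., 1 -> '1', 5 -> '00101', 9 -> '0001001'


num_bits = floor(log2(1061)) + 1 = 11
leading_zeros = num_bits - 1 = 10
binary(1061) = 10000100101

Elias gamma(1061) = '0000000000' + '10000100101' = 000000000010000100101 (21 bits)


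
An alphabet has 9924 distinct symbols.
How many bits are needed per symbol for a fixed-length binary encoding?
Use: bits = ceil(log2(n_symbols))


log2(9924) = 13.2767
Bracket: 2^13 = 8192 < 9924 <= 2^14 = 16384
So ceil(log2(9924)) = 14

bits = ceil(log2(9924)) = ceil(13.2767) = 14 bits


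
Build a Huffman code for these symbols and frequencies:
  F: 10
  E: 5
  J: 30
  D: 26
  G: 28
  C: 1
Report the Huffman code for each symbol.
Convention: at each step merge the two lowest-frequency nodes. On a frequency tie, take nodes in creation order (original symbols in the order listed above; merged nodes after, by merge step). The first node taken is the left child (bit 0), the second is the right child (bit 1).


Huffman tree construction:
Step 1: Merge C(1) + E(5) = 6
Step 2: Merge (C+E)(6) + F(10) = 16
Step 3: Merge ((C+E)+F)(16) + D(26) = 42
Step 4: Merge G(28) + J(30) = 58
Step 5: Merge (((C+E)+F)+D)(42) + (G+J)(58) = 100
Read each symbol's code off the tree from the root (left child = 0, right child = 1).

Codes:
  F: 001 (length 3)
  E: 0001 (length 4)
  J: 11 (length 2)
  D: 01 (length 2)
  G: 10 (length 2)
  C: 0000 (length 4)
Average code length: 222/100 = 2.2200 bits/symbol


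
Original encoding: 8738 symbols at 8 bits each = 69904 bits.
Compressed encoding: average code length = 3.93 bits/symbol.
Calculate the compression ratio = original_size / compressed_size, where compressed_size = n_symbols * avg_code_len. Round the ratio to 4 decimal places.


original_size = n_symbols * orig_bits = 8738 * 8 = 69904 bits
compressed_size = n_symbols * avg_code_len = 8738 * 3.93 = 34340.34 bits
ratio = original_size / compressed_size = 69904 / 34340.34 = 2.0356

Compression ratio = 2.0356


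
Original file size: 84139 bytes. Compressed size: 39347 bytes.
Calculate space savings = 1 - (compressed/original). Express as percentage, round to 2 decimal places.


ratio = compressed/original = 39347/84139 = 0.467643
savings = 1 - ratio = 1 - 0.467643 = 0.532357
as a percentage: 0.532357 * 100 = 53.24%

Space savings = 1 - 39347/84139 = 53.24%


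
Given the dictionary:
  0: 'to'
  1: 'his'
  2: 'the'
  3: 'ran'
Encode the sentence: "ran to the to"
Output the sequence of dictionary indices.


Look up each word in the dictionary:
  'ran' -> 3
  'to' -> 0
  'the' -> 2
  'to' -> 0

Encoded: [3, 0, 2, 0]


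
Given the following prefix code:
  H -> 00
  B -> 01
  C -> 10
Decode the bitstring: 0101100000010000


Decoding step by step:
Bits 01 -> B
Bits 01 -> B
Bits 10 -> C
Bits 00 -> H
Bits 00 -> H
Bits 01 -> B
Bits 00 -> H
Bits 00 -> H


Decoded message: BBCHHBHH


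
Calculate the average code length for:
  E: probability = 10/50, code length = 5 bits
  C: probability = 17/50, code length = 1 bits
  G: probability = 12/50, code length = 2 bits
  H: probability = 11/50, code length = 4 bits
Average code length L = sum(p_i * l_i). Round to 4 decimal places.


Weighted contributions p_i * l_i:
  E: (10/50) * 5 = 50/50
  C: (17/50) * 1 = 17/50
  G: (12/50) * 2 = 24/50
  H: (11/50) * 4 = 44/50
Sum = (50 + 17 + 24 + 44)/50 = 135/50

L = 135/50 = 2.7000 bits/symbol


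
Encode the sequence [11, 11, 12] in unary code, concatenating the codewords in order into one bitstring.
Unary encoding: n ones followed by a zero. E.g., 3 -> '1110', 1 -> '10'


Encode each number as n ones followed by a terminating 0:
  11 -> 111111111110 (12 bits)
  11 -> 111111111110 (12 bits)
  12 -> 1111111111110 (13 bits)
Total length = 12 + 12 + 13 = 37 bits.

Unary([11, 11, 12]) = 1111111111101111111111101111111111110 (37 bits)


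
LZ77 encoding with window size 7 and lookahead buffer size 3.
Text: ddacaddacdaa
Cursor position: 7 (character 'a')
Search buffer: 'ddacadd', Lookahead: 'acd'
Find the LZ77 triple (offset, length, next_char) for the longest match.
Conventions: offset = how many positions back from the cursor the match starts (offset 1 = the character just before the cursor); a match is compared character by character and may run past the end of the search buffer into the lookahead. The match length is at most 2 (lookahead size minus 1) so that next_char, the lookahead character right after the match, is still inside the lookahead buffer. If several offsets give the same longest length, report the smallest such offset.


Try each offset into the search buffer:
  offset=1 (pos 6, char 'd'): match length 0
  offset=2 (pos 5, char 'd'): match length 0
  offset=3 (pos 4, char 'a'): match length 1
  offset=4 (pos 3, char 'c'): match length 0
  offset=5 (pos 2, char 'a'): match length 2
  offset=6 (pos 1, char 'd'): match length 0
  offset=7 (pos 0, char 'd'): match length 0
Longest match has length 2 at offset 5.
next_char = character at position 7 + 2 = 9 -> 'd'

Best match: offset=5, length=2 (matching 'ac' starting at position 2)
LZ77 triple: (5, 2, 'd')


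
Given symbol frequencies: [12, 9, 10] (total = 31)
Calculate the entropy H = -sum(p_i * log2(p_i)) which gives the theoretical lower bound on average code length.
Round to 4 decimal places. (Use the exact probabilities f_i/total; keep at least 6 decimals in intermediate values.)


Per-symbol terms -p_i * log2(p_i) with p_i = f_i/31:
  p = 12/31 = 0.387097: log2(p) = -1.369234, -p*log2(p) = 0.530026
  p = 9/31 = 0.290323: log2(p) = -1.784271, -p*log2(p) = 0.518014
  p = 10/31 = 0.322581: log2(p) = -1.632268, -p*log2(p) = 0.526538
H = 0.530026 + 0.518014 + 0.526538 = 1.574578

H = 1.5746 bits/symbol


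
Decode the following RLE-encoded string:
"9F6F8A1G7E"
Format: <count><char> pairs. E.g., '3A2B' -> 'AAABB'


Expanding each <count><char> pair:
  9F -> 'FFFFFFFFF'
  6F -> 'FFFFFF'
  8A -> 'AAAAAAAA'
  1G -> 'G'
  7E -> 'EEEEEEE'

Decoded = FFFFFFFFFFFFFFFAAAAAAAAGEEEEEEE


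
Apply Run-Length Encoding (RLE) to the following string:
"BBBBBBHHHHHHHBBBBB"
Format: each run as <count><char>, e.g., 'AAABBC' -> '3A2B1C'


Scanning runs left to right:
  i=0: run of 'B' x 6 -> '6B'
  i=6: run of 'H' x 7 -> '7H'
  i=13: run of 'B' x 5 -> '5B'

RLE = 6B7H5B


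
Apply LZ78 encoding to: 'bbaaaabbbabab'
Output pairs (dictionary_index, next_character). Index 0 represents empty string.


LZ78 encoding steps:
Dictionary: {0: ''}
Step 1: w='' (idx 0), next='b' -> output (0, 'b'), add 'b' as idx 1
Step 2: w='b' (idx 1), next='a' -> output (1, 'a'), add 'ba' as idx 2
Step 3: w='' (idx 0), next='a' -> output (0, 'a'), add 'a' as idx 3
Step 4: w='a' (idx 3), next='a' -> output (3, 'a'), add 'aa' as idx 4
Step 5: w='b' (idx 1), next='b' -> output (1, 'b'), add 'bb' as idx 5
Step 6: w='ba' (idx 2), next='b' -> output (2, 'b'), add 'bab' as idx 6
Step 7: w='a' (idx 3), next='b' -> output (3, 'b'), add 'ab' as idx 7


Encoded: [(0, 'b'), (1, 'a'), (0, 'a'), (3, 'a'), (1, 'b'), (2, 'b'), (3, 'b')]


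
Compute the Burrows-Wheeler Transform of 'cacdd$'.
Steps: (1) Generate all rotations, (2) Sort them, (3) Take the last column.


Rotations (sorted):
  0: $cacdd -> last char: d
  1: acdd$c -> last char: c
  2: cacdd$ -> last char: $
  3: cdd$ca -> last char: a
  4: d$cacd -> last char: d
  5: dd$cac -> last char: c


BWT = dc$adc


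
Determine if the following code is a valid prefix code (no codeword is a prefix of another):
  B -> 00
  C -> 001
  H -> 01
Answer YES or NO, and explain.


Checking each pair (does one codeword prefix another?):
  B='00' vs C='001': prefix -- VIOLATION

NO -- this is NOT a valid prefix code. B (00) is a prefix of C (001).


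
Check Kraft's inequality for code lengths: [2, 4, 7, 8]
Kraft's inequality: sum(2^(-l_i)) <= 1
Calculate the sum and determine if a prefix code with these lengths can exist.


Sum = 2^(-2) + 2^(-4) + 2^(-7) + 2^(-8)
    = 0.25 + 0.0625 + 0.0078125 + 0.00390625
    = 83/256 = 0.32421875
Since 0.32421875 <= 1, Kraft's inequality IS satisfied.
A prefix code with these lengths CAN exist.

Kraft sum = 0.32421875. Satisfied.


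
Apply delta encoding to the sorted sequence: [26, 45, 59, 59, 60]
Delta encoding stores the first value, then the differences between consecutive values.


First value: 26
Deltas:
  45 - 26 = 19
  59 - 45 = 14
  59 - 59 = 0
  60 - 59 = 1


Delta encoded: [26, 19, 14, 0, 1]


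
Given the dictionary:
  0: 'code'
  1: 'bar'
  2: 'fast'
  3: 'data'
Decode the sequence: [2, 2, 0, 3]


Look up each index in the dictionary:
  2 -> 'fast'
  2 -> 'fast'
  0 -> 'code'
  3 -> 'data'

Decoded: "fast fast code data"


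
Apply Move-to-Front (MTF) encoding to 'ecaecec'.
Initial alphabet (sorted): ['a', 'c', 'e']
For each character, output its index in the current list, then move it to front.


MTF encoding:
'e': index 2 in ['a', 'c', 'e'] -> ['e', 'a', 'c']
'c': index 2 in ['e', 'a', 'c'] -> ['c', 'e', 'a']
'a': index 2 in ['c', 'e', 'a'] -> ['a', 'c', 'e']
'e': index 2 in ['a', 'c', 'e'] -> ['e', 'a', 'c']
'c': index 2 in ['e', 'a', 'c'] -> ['c', 'e', 'a']
'e': index 1 in ['c', 'e', 'a'] -> ['e', 'c', 'a']
'c': index 1 in ['e', 'c', 'a'] -> ['c', 'e', 'a']


Output: [2, 2, 2, 2, 2, 1, 1]


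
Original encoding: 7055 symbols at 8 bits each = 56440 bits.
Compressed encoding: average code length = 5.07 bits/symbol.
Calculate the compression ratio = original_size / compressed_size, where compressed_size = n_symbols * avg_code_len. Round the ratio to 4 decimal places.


original_size = n_symbols * orig_bits = 7055 * 8 = 56440 bits
compressed_size = n_symbols * avg_code_len = 7055 * 5.07 = 35768.85 bits
ratio = original_size / compressed_size = 56440 / 35768.85 = 1.5779

Compression ratio = 1.5779


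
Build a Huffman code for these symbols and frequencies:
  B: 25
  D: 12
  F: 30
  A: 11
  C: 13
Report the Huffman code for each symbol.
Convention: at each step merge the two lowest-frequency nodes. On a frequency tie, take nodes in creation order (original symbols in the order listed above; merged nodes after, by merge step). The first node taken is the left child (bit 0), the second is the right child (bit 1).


Huffman tree construction:
Step 1: Merge A(11) + D(12) = 23
Step 2: Merge C(13) + (A+D)(23) = 36
Step 3: Merge B(25) + F(30) = 55
Step 4: Merge (C+(A+D))(36) + (B+F)(55) = 91
Read each symbol's code off the tree from the root (left child = 0, right child = 1).

Codes:
  B: 10 (length 2)
  D: 011 (length 3)
  F: 11 (length 2)
  A: 010 (length 3)
  C: 00 (length 2)
Average code length: 205/91 = 2.2527 bits/symbol


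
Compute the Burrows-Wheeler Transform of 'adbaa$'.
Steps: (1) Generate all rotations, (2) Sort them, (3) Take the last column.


Rotations (sorted):
  0: $adbaa -> last char: a
  1: a$adba -> last char: a
  2: aa$adb -> last char: b
  3: adbaa$ -> last char: $
  4: baa$ad -> last char: d
  5: dbaa$a -> last char: a


BWT = aab$da


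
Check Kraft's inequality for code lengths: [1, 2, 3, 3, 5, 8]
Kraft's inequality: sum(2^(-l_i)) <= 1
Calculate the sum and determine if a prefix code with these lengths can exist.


Sum = 2^(-1) + 2^(-2) + 2^(-3) + 2^(-3) + 2^(-5) + 2^(-8)
    = 0.5 + 0.25 + 0.125 + 0.125 + 0.03125 + 0.00390625
    = 265/256 = 1.03515625
Since 1.03515625 > 1, Kraft's inequality is NOT satisfied.
A prefix code with these lengths CANNOT exist.

Kraft sum = 1.03515625. Not satisfied.


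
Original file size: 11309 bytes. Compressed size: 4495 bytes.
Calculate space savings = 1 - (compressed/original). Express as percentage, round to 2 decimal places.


ratio = compressed/original = 4495/11309 = 0.397471
savings = 1 - ratio = 1 - 0.397471 = 0.602529
as a percentage: 0.602529 * 100 = 60.25%

Space savings = 1 - 4495/11309 = 60.25%


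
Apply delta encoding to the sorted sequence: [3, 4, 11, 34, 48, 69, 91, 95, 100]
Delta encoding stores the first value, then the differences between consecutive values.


First value: 3
Deltas:
  4 - 3 = 1
  11 - 4 = 7
  34 - 11 = 23
  48 - 34 = 14
  69 - 48 = 21
  91 - 69 = 22
  95 - 91 = 4
  100 - 95 = 5


Delta encoded: [3, 1, 7, 23, 14, 21, 22, 4, 5]


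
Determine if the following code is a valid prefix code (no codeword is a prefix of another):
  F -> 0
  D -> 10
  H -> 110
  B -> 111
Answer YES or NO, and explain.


Checking each pair (does one codeword prefix another?):
  F='0' vs D='10': no prefix
  F='0' vs H='110': no prefix
  F='0' vs B='111': no prefix
  D='10' vs F='0': no prefix
  D='10' vs H='110': no prefix
  D='10' vs B='111': no prefix
  H='110' vs F='0': no prefix
  H='110' vs D='10': no prefix
  H='110' vs B='111': no prefix
  B='111' vs F='0': no prefix
  B='111' vs D='10': no prefix
  B='111' vs H='110': no prefix
No violation found over all pairs.

YES -- this is a valid prefix code. No codeword is a prefix of any other codeword.


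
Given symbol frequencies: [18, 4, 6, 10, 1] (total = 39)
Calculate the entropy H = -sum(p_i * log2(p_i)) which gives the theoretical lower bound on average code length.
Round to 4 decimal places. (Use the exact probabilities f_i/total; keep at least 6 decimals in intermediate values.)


Per-symbol terms -p_i * log2(p_i) with p_i = f_i/39:
  p = 18/39 = 0.461538: log2(p) = -1.115477, -p*log2(p) = 0.514836
  p = 4/39 = 0.102564: log2(p) = -3.285402, -p*log2(p) = 0.336964
  p = 6/39 = 0.153846: log2(p) = -2.700440, -p*log2(p) = 0.415452
  p = 10/39 = 0.256410: log2(p) = -1.963474, -p*log2(p) = 0.503455
  p = 1/39 = 0.025641: log2(p) = -5.285402, -p*log2(p) = 0.135523
H = 0.514836 + 0.336964 + 0.415452 + 0.503455 + 0.135523 = 1.906230

H = 1.9062 bits/symbol


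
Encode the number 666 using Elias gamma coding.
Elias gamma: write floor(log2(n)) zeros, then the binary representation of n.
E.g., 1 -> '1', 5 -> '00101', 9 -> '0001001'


num_bits = floor(log2(666)) + 1 = 10
leading_zeros = num_bits - 1 = 9
binary(666) = 1010011010

Elias gamma(666) = '000000000' + '1010011010' = 0000000001010011010 (19 bits)


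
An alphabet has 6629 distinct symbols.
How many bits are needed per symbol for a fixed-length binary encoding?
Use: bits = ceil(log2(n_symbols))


log2(6629) = 12.6946
Bracket: 2^12 = 4096 < 6629 <= 2^13 = 8192
So ceil(log2(6629)) = 13

bits = ceil(log2(6629)) = ceil(12.6946) = 13 bits


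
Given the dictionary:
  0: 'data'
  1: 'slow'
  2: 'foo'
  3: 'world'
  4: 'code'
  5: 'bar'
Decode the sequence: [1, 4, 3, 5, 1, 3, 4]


Look up each index in the dictionary:
  1 -> 'slow'
  4 -> 'code'
  3 -> 'world'
  5 -> 'bar'
  1 -> 'slow'
  3 -> 'world'
  4 -> 'code'

Decoded: "slow code world bar slow world code"


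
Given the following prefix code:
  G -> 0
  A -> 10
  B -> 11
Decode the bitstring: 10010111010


Decoding step by step:
Bits 10 -> A
Bits 0 -> G
Bits 10 -> A
Bits 11 -> B
Bits 10 -> A
Bits 10 -> A


Decoded message: AGABAA


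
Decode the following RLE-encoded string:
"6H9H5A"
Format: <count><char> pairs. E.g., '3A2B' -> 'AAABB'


Expanding each <count><char> pair:
  6H -> 'HHHHHH'
  9H -> 'HHHHHHHHH'
  5A -> 'AAAAA'

Decoded = HHHHHHHHHHHHHHHAAAAA


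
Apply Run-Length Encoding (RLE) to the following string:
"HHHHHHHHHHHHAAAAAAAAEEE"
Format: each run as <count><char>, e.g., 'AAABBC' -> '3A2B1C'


Scanning runs left to right:
  i=0: run of 'H' x 12 -> '12H'
  i=12: run of 'A' x 8 -> '8A'
  i=20: run of 'E' x 3 -> '3E'

RLE = 12H8A3E


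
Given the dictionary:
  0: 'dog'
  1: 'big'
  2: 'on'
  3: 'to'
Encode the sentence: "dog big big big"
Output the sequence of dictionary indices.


Look up each word in the dictionary:
  'dog' -> 0
  'big' -> 1
  'big' -> 1
  'big' -> 1

Encoded: [0, 1, 1, 1]


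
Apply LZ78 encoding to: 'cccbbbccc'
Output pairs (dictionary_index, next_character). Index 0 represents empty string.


LZ78 encoding steps:
Dictionary: {0: ''}
Step 1: w='' (idx 0), next='c' -> output (0, 'c'), add 'c' as idx 1
Step 2: w='c' (idx 1), next='c' -> output (1, 'c'), add 'cc' as idx 2
Step 3: w='' (idx 0), next='b' -> output (0, 'b'), add 'b' as idx 3
Step 4: w='b' (idx 3), next='b' -> output (3, 'b'), add 'bb' as idx 4
Step 5: w='cc' (idx 2), next='c' -> output (2, 'c'), add 'ccc' as idx 5


Encoded: [(0, 'c'), (1, 'c'), (0, 'b'), (3, 'b'), (2, 'c')]


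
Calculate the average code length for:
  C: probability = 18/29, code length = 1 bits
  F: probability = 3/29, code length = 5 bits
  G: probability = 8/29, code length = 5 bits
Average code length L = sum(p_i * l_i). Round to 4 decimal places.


Weighted contributions p_i * l_i:
  C: (18/29) * 1 = 18/29
  F: (3/29) * 5 = 15/29
  G: (8/29) * 5 = 40/29
Sum = (18 + 15 + 40)/29 = 73/29

L = 73/29 = 2.5172 bits/symbol


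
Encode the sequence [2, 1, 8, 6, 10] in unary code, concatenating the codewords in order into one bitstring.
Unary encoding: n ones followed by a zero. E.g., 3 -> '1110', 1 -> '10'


Encode each number as n ones followed by a terminating 0:
  2 -> 110 (3 bits)
  1 -> 10 (2 bits)
  8 -> 111111110 (9 bits)
  6 -> 1111110 (7 bits)
  10 -> 11111111110 (11 bits)
Total length = 3 + 2 + 9 + 7 + 11 = 32 bits.

Unary([2, 1, 8, 6, 10]) = 11010111111110111111011111111110 (32 bits)


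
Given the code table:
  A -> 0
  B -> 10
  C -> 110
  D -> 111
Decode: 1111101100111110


Decoding:
111 -> D
110 -> C
110 -> C
0 -> A
111 -> D
110 -> C


Result: DCCADC


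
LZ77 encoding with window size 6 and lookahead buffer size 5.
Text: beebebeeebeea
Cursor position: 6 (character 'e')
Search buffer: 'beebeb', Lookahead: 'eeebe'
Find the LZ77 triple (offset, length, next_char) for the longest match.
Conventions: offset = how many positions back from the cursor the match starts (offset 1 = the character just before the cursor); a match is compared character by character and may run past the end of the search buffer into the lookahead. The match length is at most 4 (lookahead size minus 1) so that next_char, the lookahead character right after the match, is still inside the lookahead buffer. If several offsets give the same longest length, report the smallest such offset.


Try each offset into the search buffer:
  offset=1 (pos 5, char 'b'): match length 0
  offset=2 (pos 4, char 'e'): match length 1
  offset=3 (pos 3, char 'b'): match length 0
  offset=4 (pos 2, char 'e'): match length 1
  offset=5 (pos 1, char 'e'): match length 2
  offset=6 (pos 0, char 'b'): match length 0
Longest match has length 2 at offset 5.
next_char = character at position 6 + 2 = 8 -> 'e'

Best match: offset=5, length=2 (matching 'ee' starting at position 1)
LZ77 triple: (5, 2, 'e')
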